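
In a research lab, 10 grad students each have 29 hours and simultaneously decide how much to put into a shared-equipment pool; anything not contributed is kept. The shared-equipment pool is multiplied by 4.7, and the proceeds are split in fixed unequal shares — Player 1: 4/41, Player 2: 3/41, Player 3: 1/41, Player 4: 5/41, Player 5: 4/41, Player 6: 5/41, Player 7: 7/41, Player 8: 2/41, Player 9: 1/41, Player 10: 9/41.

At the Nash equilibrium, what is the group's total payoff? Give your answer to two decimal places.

Player j's private return per contributed unit is 4.7 × (j's share). Contributing is weakly dominant for j when that share is at least 1/4.7 = 0.2128, and contributing 0 is dominant otherwise.
Player 10 alone (share 9/41) is above the threshold, contributing 29; the remaining 9 contribute 0. Total contributed: 29.
The shared-equipment pool pays out 4.7 × 29 = 136.30 in total (split across the unequal shares, but the aggregate is all that matters for the group sum).
The 9 free-riders keep 29 each, adding 261. Group total = 261 + 136.30 = 397.30.

397.30 hours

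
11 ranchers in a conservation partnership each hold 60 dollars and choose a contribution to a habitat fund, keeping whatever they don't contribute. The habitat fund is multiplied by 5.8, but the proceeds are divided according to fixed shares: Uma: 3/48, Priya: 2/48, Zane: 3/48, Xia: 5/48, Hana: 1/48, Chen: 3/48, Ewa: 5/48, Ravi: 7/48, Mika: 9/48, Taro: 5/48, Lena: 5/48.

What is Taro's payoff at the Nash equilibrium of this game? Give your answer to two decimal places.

96.25 dollars

A player with share s gets back 5.8·s per unit contributed, so full contribution is dominant for anyone with s > 1/5.8 = 0.1724 and zero contribution is dominant for anyone below.
Mika alone (share 9/48) is above the threshold, contributing 60; the remaining 10 contribute 0. Total contributed: 60.
Taro keeps 60 and receives 5.8 × 60 × 5/48 = 36.25 from the habitat fund, for a payoff of 96.25.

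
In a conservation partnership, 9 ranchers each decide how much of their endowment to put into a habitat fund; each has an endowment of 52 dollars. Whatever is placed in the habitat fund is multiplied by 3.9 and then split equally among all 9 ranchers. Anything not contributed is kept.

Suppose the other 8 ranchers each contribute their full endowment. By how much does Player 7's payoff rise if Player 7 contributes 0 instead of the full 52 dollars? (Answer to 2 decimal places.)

29.47 dollars

Switching from a contribution of 52 to 0 lets Player 7 keep an extra 52 dollars, but lowers the habitat fund by 52, which costs Player 7 their own share of that drop: 3.9/9 × 52 = 22.53.
Net gain = 52 − 22.53 = 29.47. The private return per contributed unit (0.4333) is below 1, so free-riding is indeed the best response regardless of what the others do.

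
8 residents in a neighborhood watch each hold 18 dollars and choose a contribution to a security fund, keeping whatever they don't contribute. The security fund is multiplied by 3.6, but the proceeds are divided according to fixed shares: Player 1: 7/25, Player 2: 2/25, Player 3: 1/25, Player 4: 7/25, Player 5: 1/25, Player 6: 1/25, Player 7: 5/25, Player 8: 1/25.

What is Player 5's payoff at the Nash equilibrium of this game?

23.18 dollars

For player j, contributing a unit is worthwhile iff 3.6 × (j's share) ≥ 1, i.e. iff j's share is at least 0.2778.
Player 1 and Player 4 are above the threshold, contributing 18 each; the remaining 6 contribute 0. Total contributed: 36.
Player 5 keeps 18 and receives 3.6 × 36 × 1/25 = 5.18 from the security fund, for a payoff of 23.18.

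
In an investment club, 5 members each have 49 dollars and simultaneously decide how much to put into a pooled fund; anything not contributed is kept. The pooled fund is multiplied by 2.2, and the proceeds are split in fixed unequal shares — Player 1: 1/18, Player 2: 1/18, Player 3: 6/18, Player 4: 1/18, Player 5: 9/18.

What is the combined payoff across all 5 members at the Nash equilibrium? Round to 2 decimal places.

303.80 dollars

Player j's private return per contributed unit is 2.2 × (j's share). Contributing is weakly dominant for j when that share is at least 1/2.2 = 0.4545, and contributing 0 is dominant otherwise.
Only Player 5 (9/18) clears that bar, contributing 49; the remaining 4 contribute 0. Total contributed: 49.
The pooled fund pays out 2.2 × 49 = 107.80 in total (split across the unequal shares, but the aggregate is all that matters for the group sum).
The 4 free-riders keep 49 each, adding 196. Group total = 196 + 107.80 = 303.80.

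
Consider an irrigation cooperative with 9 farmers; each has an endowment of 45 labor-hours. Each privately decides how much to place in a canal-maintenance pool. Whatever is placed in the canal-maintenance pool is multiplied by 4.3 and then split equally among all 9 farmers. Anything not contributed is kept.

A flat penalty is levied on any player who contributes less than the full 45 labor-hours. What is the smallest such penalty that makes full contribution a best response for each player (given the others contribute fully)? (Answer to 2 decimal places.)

Given the others contribute fully, the best deviation is to contribute 0 (any partial contribution still incurs the fine and gives up units whose private return 0.4778 is below 1).
Deviating from 45 to 0 saves 45 labor-hours but forfeits the deviator's share of the drop in the canal-maintenance pool: 4.3/9 × 45 = 21.50.
So the deviation gain is 45 − 21.50 = 23.50, and the fine must be at least 23.50 labor-hours to wipe it out.

23.50 labor-hours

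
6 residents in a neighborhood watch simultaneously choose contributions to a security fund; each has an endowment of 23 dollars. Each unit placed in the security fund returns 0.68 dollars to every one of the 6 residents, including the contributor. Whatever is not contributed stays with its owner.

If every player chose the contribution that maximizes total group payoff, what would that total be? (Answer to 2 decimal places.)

Each contributed unit returns 4.080 to the group as a whole (0.68 to each of 6 players), which exceeds 1, so the social optimum is full contribution: group total = 4.080 × 138 = 563.04.

563.04 dollars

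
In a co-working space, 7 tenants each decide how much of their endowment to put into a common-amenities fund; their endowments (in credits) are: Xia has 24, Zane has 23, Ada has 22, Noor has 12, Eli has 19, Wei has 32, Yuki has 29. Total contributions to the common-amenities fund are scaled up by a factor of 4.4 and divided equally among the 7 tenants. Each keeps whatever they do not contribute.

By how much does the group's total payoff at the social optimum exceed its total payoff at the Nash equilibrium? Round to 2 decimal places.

547.40 credits

The private return per contributed unit is 4.4/7 = 0.6286 < 1 for every player regardless of endowment, so the Nash equilibrium is zero contribution and the group total is Σ E_j = 24 + 23 + 22 + 12 + 19 + 32 + 29 = 161.
Each contributed unit returns 4.400 to the group, so the social optimum is full contribution by everyone: group total = 4.400 × 161 = 708.40.
Efficiency loss = (4.400 − 1) × 161 = 547.40.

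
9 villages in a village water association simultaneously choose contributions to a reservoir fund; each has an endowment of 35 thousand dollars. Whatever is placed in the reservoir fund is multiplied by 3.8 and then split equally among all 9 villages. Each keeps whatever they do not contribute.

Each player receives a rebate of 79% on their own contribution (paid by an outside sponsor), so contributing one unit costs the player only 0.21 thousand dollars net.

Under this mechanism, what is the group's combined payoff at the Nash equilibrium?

Under the mechanism each unit contributed yields (3.8/9) / 0.21 = 2.0106 back to its contributor per unit of net cost, which exceeds 1, making full contribution the dominant choice for everyone.
At the Nash equilibrium everyone contributes 35. Group total payoff = 9 × (35 × 0.79 + 3.8 × 35) = 1445.85.

1445.85 thousand dollars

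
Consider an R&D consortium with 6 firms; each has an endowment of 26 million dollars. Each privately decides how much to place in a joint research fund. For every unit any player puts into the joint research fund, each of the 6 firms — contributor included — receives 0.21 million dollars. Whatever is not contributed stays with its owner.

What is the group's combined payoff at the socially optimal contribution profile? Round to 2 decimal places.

Each contributed unit returns 1.260 to the group as a whole (0.21 to each of 6 players), which exceeds 1, so the social optimum is full contribution: group total = 1.260 × 156 = 196.56.

196.56 million dollars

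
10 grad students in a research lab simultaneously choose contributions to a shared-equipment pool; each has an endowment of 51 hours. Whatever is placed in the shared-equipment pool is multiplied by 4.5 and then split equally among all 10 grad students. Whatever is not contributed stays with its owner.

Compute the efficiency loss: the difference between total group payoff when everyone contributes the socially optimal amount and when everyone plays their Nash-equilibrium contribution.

1785.00 hours

Each contributed unit returns 4.5/10 = 0.4500 to its contributor — below 1 — so contributing 0 is dominant for every player. At the Nash equilibrium everyone keeps their 51, and the group total is 10 × 51 = 510.
Each contributed unit returns 4.500 to the group as a whole (0.4500 to each of 10 players), which exceeds 1, so the social optimum is full contribution: group total = 4.500 × 510 = 2295.00.
Efficiency loss = 2295.00 − 510 = 1785.00.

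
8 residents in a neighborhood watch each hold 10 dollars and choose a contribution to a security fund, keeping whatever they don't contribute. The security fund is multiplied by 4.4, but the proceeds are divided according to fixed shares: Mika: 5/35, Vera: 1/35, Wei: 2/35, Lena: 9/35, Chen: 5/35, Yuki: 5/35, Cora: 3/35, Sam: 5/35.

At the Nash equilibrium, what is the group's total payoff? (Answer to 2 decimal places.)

Player j's private return per contributed unit is 4.4 × (j's share). Contributing is weakly dominant for j when that share is at least 1/4.4 = 0.2273, and contributing 0 is dominant otherwise.
Lena alone (share 9/35) is above the threshold, contributing 10; the remaining 7 contribute 0. Total contributed: 10.
The security fund pays out 4.4 × 10 = 44.00 in total (split across the unequal shares, but the aggregate is all that matters for the group sum).
The 7 free-riders keep 10 each, adding 70. Group total = 70 + 44.00 = 114.00.

114.00 dollars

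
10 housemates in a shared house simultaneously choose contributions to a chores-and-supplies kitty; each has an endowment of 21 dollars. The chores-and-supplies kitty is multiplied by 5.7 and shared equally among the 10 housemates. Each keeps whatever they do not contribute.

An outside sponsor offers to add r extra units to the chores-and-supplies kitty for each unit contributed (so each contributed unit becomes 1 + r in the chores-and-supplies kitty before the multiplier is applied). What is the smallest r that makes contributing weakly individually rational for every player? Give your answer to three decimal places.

0.754

With matching at rate r, one contributed unit becomes (1 + r) in the chores-and-supplies kitty and returns 5.7 × (1 + r) / 10 to the contributor.
Setting this equal to 1: 1 + r = 10/5.7 = 1.7544.
So the minimum matching rate is r = 1.7544 − 1 = 0.754.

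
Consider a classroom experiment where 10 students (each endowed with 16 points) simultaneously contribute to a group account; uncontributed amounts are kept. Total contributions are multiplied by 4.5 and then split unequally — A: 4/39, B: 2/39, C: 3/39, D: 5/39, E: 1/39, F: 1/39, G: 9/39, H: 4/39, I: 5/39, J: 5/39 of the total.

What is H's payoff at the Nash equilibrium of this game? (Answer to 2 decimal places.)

23.38 points

A player with share s gets back 4.5·s per unit contributed, so full contribution is dominant for anyone with s > 1/4.5 = 0.2222 and zero contribution is dominant for anyone below.
Only G (9/39) clears that bar, contributing 16; the remaining 9 contribute 0. Total contributed: 16.
H keeps 16 and receives 4.5 × 16 × 4/39 = 7.38 from the group account, for a payoff of 23.38.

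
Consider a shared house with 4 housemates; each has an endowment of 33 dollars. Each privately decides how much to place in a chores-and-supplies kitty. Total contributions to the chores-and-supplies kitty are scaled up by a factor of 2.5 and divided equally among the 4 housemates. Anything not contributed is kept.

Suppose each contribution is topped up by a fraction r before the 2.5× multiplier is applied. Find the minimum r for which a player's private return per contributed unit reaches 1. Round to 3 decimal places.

0.600

With matching at rate r, one contributed unit becomes (1 + r) in the chores-and-supplies kitty and returns 2.5 × (1 + r) / 4 to the contributor.
Setting this equal to 1: 1 + r = 4/2.5 = 1.6000.
So the minimum matching rate is r = 1.6000 − 1 = 0.600.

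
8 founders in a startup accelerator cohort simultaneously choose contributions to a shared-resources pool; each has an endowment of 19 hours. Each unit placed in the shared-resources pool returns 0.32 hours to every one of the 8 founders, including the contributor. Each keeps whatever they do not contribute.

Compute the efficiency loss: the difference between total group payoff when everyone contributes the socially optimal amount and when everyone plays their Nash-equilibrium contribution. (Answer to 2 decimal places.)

The private return per contributed unit is 0.32 < 1, so contributing 0 is dominant for every player. At the Nash equilibrium everyone keeps their 19, and the group total is 8 × 19 = 152.
Each contributed unit returns 2.560 to the group as a whole (0.32 to each of 8 players), which exceeds 1, so the social optimum is full contribution: group total = 2.560 × 152 = 389.12.
Efficiency loss = 389.12 − 152 = 237.12.

237.12 hours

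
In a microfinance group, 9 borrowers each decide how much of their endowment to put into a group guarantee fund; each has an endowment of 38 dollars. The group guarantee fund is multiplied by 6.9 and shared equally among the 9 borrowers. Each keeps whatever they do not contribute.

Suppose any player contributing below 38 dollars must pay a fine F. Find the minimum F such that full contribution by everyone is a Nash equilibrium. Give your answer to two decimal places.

Given the others contribute fully, the best deviation is to contribute 0 (any partial contribution still incurs the fine and gives up units whose private return 0.7667 is below 1).
Deviating from 38 to 0 saves 38 dollars but forfeits the deviator's share of the drop in the group guarantee fund: 6.9/9 × 38 = 29.13.
So the deviation gain is 38 − 29.13 = 8.87, and the fine must be at least 8.87 dollars to wipe it out.

8.87 dollars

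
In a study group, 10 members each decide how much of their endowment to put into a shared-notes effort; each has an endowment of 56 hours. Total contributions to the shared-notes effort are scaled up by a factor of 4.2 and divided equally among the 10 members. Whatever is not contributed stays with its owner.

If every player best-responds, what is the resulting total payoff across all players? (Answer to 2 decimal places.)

560.00 hours

Each contributed unit returns 4.2/10 = 0.4200 to its contributor — below 1 — so contributing 0 is dominant for every player. At the Nash equilibrium everyone keeps their 56, and the group total is 10 × 56 = 560.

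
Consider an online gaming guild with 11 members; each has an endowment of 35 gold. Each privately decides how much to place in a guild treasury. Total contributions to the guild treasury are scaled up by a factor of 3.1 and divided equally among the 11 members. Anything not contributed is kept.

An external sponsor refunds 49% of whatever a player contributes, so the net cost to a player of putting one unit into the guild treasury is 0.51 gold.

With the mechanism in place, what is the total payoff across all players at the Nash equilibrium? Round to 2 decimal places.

With the mechanism, a contributed unit returns (3.1/11) / 0.51 = 0.5526 per unit of net cost — still below 1 — so contributing 0 remains dominant for every player.
At the Nash equilibrium no one contributes; group total payoff = 11 × 35 = 385.

385.00 gold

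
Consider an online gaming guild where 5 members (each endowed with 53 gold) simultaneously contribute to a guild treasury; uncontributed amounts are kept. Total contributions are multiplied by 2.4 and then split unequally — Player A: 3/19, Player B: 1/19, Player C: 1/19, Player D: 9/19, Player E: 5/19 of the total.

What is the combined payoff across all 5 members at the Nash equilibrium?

339.20 gold

Player j's private return per contributed unit is 2.4 × (j's share). Contributing is weakly dominant for j when that share is at least 1/2.4 = 0.4167, and contributing 0 is dominant otherwise.
Only Player D (9/19) clears that bar, contributing 53; the remaining 4 contribute 0. Total contributed: 53.
The guild treasury pays out 2.4 × 53 = 127.20 in total (split across the unequal shares, but the aggregate is all that matters for the group sum).
The 4 free-riders keep 53 each, adding 212. Group total = 212 + 127.20 = 339.20.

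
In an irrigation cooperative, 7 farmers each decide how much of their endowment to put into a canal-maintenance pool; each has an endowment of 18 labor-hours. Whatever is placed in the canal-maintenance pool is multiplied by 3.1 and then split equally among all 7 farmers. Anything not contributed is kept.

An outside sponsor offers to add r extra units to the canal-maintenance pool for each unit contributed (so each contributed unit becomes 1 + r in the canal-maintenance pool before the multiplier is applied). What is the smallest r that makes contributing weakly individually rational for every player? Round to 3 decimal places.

1.258

With matching at rate r, one contributed unit becomes (1 + r) in the canal-maintenance pool and returns 3.1 × (1 + r) / 7 to the contributor.
Setting this equal to 1: 1 + r = 7/3.1 = 2.2581.
So the minimum matching rate is r = 2.2581 − 1 = 1.258.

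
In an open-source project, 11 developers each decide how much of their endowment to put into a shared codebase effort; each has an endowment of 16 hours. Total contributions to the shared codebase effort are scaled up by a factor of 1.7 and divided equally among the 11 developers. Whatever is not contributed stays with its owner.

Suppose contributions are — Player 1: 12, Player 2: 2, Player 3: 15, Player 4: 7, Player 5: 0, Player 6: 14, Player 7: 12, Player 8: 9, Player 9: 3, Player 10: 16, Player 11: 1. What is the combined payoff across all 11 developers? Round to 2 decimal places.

239.70 hours

Total contributed: 12 + 2 + 15 + 7 + 0 + 14 + 12 + 9 + 3 + 16 + 1 = 91; total kept: 11 × 16 − 91 = 85.
The shared codebase effort pays out 1.7 × 91 = 154.70 in aggregate.
Group total = 85 + 154.70 = 239.70.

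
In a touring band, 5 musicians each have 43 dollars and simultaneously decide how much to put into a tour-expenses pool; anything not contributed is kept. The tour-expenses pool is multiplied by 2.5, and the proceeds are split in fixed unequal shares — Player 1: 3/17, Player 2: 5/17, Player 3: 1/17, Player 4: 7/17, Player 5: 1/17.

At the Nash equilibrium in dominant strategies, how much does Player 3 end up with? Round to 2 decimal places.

49.32 dollars

Each unit j contributes comes back to j as 2.5 × (j's share), so j prefers to contribute only if that share exceeds 1/2.5 = 0.4000; otherwise keeping the unit dominates.
Player 4 alone (share 7/17) is above the threshold, contributing 43; the remaining 4 contribute 0. Total contributed: 43.
Player 3 keeps 43 and receives 2.5 × 43 × 1/17 = 6.32 from the tour-expenses pool, for a payoff of 49.32.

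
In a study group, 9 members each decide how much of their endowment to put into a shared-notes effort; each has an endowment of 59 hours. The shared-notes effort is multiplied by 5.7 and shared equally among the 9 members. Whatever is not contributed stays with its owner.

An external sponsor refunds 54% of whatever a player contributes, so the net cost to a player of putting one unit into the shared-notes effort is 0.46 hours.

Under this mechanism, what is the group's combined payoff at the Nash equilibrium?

Under the mechanism each unit contributed yields (5.7/9) / 0.46 = 1.3768 back to its contributor per unit of net cost, which exceeds 1, making full contribution the dominant choice for everyone.
At the Nash equilibrium everyone contributes 59. Group total payoff = 9 × (59 × 0.54 + 5.7 × 59) = 3313.44.

3313.44 hours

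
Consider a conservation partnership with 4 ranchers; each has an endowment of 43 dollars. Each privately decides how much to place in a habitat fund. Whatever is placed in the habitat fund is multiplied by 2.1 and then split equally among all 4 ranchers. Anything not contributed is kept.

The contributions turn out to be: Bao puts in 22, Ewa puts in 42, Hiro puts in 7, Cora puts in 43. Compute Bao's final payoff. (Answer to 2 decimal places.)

Total contributed: 22 + 42 + 7 + 43 = 114.
Each receives 2.1 × 114 / 4 = 59.85 from the habitat fund.
Bao keeps 43 − 22 = 21, so Bao's payoff is 21 + 59.85 = 80.85.

80.85 dollars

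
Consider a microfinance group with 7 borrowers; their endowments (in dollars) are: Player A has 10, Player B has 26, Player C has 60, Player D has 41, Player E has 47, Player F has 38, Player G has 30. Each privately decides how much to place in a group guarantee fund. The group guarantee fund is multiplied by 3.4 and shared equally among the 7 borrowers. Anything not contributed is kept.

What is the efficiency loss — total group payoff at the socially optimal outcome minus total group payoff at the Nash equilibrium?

604.80 dollars

The private return per contributed unit is 3.4/7 = 0.4857 < 1 for every player regardless of endowment, so the Nash equilibrium is zero contribution and the group total is Σ E_j = 10 + 26 + 60 + 41 + 47 + 38 + 30 = 252.
Each contributed unit returns 3.400 to the group, so the social optimum is full contribution by everyone: group total = 3.400 × 252 = 856.80.
Efficiency loss = (3.400 − 1) × 252 = 604.80.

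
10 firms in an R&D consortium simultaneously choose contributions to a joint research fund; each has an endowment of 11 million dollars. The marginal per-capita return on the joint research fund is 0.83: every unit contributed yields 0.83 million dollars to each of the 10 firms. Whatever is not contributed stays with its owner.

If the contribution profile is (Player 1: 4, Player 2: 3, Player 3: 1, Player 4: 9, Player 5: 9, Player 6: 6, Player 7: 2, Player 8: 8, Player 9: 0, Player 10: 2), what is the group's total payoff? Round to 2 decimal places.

Total contributed: 4 + 3 + 1 + 9 + 9 + 6 + 2 + 8 + 0 + 2 = 44; total kept: 10 × 11 − 44 = 66.
The joint research fund pays out 0.83 × 10 × 44 = 365.20 in aggregate.
Group total = 66 + 365.20 = 431.20.

431.20 million dollars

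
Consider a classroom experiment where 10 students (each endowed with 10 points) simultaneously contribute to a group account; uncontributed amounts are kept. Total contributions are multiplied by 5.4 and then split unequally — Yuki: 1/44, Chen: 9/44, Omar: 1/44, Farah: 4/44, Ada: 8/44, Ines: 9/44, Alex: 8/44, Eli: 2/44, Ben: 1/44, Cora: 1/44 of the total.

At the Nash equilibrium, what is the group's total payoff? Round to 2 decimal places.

Player j's private return per contributed unit is 5.4 × (j's share). Contributing is weakly dominant for j when that share is at least 1/5.4 = 0.1852, and contributing 0 is dominant otherwise.
Chen and Ines are above the threshold, contributing 10 each; the remaining 8 contribute 0. Total contributed: 20.
The group account pays out 5.4 × 20 = 108.00 in total (split across the unequal shares, but the aggregate is all that matters for the group sum).
The 8 free-riders keep 10 each, adding 80. Group total = 80 + 108.00 = 188.00.

188.00 points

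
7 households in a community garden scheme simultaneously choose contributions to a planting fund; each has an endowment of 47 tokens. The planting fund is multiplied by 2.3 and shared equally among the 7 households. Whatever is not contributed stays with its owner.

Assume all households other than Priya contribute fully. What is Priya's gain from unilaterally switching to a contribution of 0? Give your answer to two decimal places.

31.56 tokens

Switching from a contribution of 47 to 0 lets Priya keep an extra 47 tokens, but lowers the planting fund by 47, which costs Priya their own share of that drop: 2.3/7 × 47 = 15.44.
Net gain = 47 − 15.44 = 31.56. The private return per contributed unit (0.3286) is below 1, so free-riding is indeed the best response regardless of what the others do.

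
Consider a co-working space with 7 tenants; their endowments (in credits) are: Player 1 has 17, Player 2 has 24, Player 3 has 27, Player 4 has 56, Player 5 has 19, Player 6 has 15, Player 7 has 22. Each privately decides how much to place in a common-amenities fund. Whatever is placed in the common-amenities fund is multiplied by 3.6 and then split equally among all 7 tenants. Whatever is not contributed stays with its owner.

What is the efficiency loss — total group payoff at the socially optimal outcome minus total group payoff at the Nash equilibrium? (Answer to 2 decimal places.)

The private return per contributed unit is 3.6/7 = 0.5143 < 1 for every player regardless of endowment, so the Nash equilibrium is zero contribution and the group total is Σ E_j = 17 + 24 + 27 + 56 + 19 + 15 + 22 = 180.
Each contributed unit returns 3.600 to the group, so the social optimum is full contribution by everyone: group total = 3.600 × 180 = 648.00.
Efficiency loss = (3.600 − 1) × 180 = 468.00.

468.00 credits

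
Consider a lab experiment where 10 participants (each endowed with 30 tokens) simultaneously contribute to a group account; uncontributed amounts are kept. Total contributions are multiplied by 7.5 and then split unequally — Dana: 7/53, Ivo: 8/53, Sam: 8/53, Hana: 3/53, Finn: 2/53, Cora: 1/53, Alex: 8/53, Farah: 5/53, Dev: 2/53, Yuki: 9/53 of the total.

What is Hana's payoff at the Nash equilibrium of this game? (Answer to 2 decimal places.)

Player j's private return per contributed unit is 7.5 × (j's share). Contributing is weakly dominant for j when that share is at least 1/7.5 = 0.1333, and contributing 0 is dominant otherwise.
The shares above 0.1333 belong to Ivo, Sam, Alex and Yuki, contributing 30 each; the remaining 6 contribute 0. Total contributed: 120.
Hana keeps 30 and receives 7.5 × 120 × 3/53 = 50.94 from the group account, for a payoff of 80.94.

80.94 tokens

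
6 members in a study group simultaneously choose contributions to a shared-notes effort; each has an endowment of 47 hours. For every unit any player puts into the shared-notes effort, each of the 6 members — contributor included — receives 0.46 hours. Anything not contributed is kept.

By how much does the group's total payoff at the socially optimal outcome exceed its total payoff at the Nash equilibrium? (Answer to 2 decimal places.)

The private return per contributed unit is 0.46 < 1, so contributing 0 is dominant for every player. At the Nash equilibrium everyone keeps their 47, and the group total is 6 × 47 = 282.
Each contributed unit returns 2.760 to the group as a whole (0.46 to each of 6 players), which exceeds 1, so the social optimum is full contribution: group total = 2.760 × 282 = 778.32.
Efficiency loss = 778.32 − 282 = 496.32.

496.32 hours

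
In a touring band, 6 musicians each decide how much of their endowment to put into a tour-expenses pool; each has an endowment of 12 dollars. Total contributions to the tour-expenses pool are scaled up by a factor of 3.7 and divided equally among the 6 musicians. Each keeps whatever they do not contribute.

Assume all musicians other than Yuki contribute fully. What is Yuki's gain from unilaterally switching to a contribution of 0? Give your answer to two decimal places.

Switching from a contribution of 12 to 0 lets Yuki keep an extra 12 dollars, but lowers the tour-expenses pool by 12, which costs Yuki their own share of that drop: 3.7/6 × 12 = 7.40.
Net gain = 12 − 7.40 = 4.60. The private return per contributed unit (0.6167) is below 1, so free-riding is indeed the best response regardless of what the others do.

4.60 dollars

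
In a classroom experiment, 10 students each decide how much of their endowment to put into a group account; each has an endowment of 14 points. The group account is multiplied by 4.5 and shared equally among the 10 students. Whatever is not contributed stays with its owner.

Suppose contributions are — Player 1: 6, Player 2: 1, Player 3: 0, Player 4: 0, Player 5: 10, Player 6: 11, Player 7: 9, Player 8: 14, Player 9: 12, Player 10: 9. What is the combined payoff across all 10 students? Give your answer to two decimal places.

392.00 points

Total contributed: 6 + 1 + 0 + 0 + 10 + 11 + 9 + 14 + 12 + 9 = 72; total kept: 10 × 14 − 72 = 68.
The group account pays out 4.5 × 72 = 324.00 in aggregate.
Group total = 68 + 324.00 = 392.00.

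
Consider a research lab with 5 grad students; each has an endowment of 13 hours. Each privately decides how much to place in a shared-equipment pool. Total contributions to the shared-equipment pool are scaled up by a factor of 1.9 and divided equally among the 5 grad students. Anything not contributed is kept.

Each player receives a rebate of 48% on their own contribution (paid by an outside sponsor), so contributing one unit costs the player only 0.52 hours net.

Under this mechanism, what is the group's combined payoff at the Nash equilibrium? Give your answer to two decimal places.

The effective private return is (1.9/5) / 0.52 = 0.7308, which is still under 1, so the mechanism doesn't change anyone's dominant strategy: zero contribution.
At the Nash equilibrium no one contributes; group total payoff = 5 × 13 = 65.

65.00 hours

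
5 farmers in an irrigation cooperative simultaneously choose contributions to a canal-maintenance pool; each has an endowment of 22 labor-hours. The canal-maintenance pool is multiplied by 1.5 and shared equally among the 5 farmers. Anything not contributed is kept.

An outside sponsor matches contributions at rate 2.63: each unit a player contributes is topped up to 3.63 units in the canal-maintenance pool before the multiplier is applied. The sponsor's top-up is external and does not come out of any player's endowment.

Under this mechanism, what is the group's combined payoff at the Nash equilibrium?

598.95 labor-hours

With the mechanism, a contributed unit returns 1.5 × 3.63 / 5 = 1.0890 per unit of net cost to the contributor — now above 1 — so contributing fully is weakly dominant for every player.
At the Nash equilibrium everyone contributes 22. Group total payoff = 1.5 × 3.63 × 110 = 598.95.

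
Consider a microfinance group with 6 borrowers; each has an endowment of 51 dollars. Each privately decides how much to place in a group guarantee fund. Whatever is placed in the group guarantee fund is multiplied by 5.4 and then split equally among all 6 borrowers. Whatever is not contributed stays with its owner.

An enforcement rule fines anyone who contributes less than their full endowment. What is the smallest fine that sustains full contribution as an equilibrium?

5.10 dollars

Given the others contribute fully, the best deviation is to contribute 0 (any partial contribution still incurs the fine and gives up units whose private return 0.9000 is below 1).
Deviating from 51 to 0 saves 51 dollars but forfeits the deviator's share of the drop in the group guarantee fund: 5.4/6 × 51 = 45.90.
So the deviation gain is 51 − 45.90 = 5.10, and the fine must be at least 5.10 dollars to wipe it out.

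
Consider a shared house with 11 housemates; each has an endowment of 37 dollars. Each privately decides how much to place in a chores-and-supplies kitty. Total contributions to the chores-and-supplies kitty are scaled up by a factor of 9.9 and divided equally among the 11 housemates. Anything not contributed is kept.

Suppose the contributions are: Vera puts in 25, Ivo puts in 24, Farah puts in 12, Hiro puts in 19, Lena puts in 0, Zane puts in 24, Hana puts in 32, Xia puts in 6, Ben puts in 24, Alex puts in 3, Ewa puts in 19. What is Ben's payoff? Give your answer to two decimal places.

Total contributed: 25 + 24 + 12 + 19 + 0 + 24 + 32 + 6 + 24 + 3 + 19 = 188.
Each receives 9.9 × 188 / 11 = 169.20 from the chores-and-supplies kitty.
Ben keeps 37 − 24 = 13, so Ben's payoff is 13 + 169.20 = 182.20.

182.20 dollars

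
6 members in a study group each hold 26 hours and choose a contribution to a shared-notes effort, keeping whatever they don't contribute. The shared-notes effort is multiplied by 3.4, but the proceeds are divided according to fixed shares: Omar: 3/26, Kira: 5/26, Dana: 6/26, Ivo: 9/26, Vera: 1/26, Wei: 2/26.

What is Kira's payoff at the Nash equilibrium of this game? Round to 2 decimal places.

Player j's private return per contributed unit is 3.4 × (j's share). Contributing is weakly dominant for j when that share is at least 1/3.4 = 0.2941, and contributing 0 is dominant otherwise.
Only Ivo (9/26) clears that bar, contributing 26; the remaining 5 contribute 0. Total contributed: 26.
Kira keeps 26 and receives 3.4 × 26 × 5/26 = 17.00 from the shared-notes effort, for a payoff of 43.00.

43.00 hours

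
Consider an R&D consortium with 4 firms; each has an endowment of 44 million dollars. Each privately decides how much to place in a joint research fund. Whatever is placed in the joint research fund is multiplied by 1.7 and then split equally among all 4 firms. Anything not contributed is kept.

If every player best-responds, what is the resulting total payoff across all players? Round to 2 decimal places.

Each contributed unit returns 1.7/4 = 0.4250 to its contributor — below 1 — so contributing 0 is dominant for every player. At the Nash equilibrium everyone keeps their 44, and the group total is 4 × 44 = 176.

176.00 million dollars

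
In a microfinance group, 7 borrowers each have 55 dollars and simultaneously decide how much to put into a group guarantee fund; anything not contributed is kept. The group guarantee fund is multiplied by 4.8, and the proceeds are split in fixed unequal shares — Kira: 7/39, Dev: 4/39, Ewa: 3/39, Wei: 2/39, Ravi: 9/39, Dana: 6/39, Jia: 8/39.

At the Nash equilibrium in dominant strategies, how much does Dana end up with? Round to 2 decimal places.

For player j, contributing a unit is worthwhile iff 4.8 × (j's share) ≥ 1, i.e. iff j's share is at least 0.2083.
Ravi alone (share 9/39) is above the threshold, contributing 55; the remaining 6 contribute 0. Total contributed: 55.
Dana keeps 55 and receives 4.8 × 55 × 6/39 = 40.62 from the group guarantee fund, for a payoff of 95.62.

95.62 dollars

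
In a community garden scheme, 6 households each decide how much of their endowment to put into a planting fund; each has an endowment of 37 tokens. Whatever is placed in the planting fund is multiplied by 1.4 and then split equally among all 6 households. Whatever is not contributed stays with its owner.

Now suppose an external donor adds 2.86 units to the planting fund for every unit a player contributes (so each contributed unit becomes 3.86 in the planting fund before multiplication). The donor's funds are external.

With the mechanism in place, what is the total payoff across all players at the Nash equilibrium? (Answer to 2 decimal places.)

222.00 tokens

The effective private return is 1.4 × 3.86 / 6 = 0.9007, which is still under 1, so the mechanism doesn't change anyone's dominant strategy: zero contribution.
At the Nash equilibrium no one contributes; group total payoff = 6 × 37 = 222.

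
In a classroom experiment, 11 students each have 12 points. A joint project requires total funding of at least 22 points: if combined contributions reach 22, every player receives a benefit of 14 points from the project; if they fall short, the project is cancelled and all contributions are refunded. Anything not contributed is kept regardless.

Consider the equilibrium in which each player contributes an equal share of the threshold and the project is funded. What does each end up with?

Equal share of the threshold: 22/11 = 2.
At this profile no one gains by cutting their contribution: any cut drops the total below 22, the project is cancelled, contributions are refunded, and the deviator ends with 12, which is less than 12 − 2 + 14 = 24. Contributing more than 2 just wastes the excess. So contributing exactly 2 is a best response.
Each player's payoff: 12 − 2 + 14 = 24.

24 points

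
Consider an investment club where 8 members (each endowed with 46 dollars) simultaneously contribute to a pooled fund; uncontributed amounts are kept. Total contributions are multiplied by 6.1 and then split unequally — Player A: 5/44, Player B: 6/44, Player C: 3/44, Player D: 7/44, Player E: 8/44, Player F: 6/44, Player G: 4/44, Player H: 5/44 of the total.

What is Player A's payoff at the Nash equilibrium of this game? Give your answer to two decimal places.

For player j, contributing a unit is worthwhile iff 6.1 × (j's share) ≥ 1, i.e. iff j's share is at least 0.1639.
Player E alone (share 8/44) is above the threshold, contributing 46; the remaining 7 contribute 0. Total contributed: 46.
Player A keeps 46 and receives 6.1 × 46 × 5/44 = 31.89 from the pooled fund, for a payoff of 77.89.

77.89 dollars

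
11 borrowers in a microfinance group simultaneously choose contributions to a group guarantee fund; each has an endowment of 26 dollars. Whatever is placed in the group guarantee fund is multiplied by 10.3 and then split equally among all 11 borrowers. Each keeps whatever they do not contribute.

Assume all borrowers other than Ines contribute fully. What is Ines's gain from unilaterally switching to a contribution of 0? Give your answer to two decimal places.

Switching from a contribution of 26 to 0 lets Ines keep an extra 26 dollars, but lowers the group guarantee fund by 26, which costs Ines their own share of that drop: 10.3/11 × 26 = 24.35.
Net gain = 26 − 24.35 = 1.65. The private return per contributed unit (0.9364) is below 1, so free-riding is indeed the best response regardless of what the others do.

1.65 dollars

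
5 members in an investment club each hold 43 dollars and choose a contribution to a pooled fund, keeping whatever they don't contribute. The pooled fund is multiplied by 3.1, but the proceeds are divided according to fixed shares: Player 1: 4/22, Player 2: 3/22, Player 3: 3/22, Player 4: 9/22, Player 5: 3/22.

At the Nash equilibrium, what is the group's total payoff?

Each unit j contributes comes back to j as 3.1 × (j's share), so j prefers to contribute only if that share exceeds 1/3.1 = 0.3226; otherwise keeping the unit dominates.
The only share above 0.3226 is Player 4's 9/22, contributing 43; the remaining 4 contribute 0. Total contributed: 43.
The pooled fund pays out 3.1 × 43 = 133.30 in total (split across the unequal shares, but the aggregate is all that matters for the group sum).
The 4 free-riders keep 43 each, adding 172. Group total = 172 + 133.30 = 305.30.

305.30 dollars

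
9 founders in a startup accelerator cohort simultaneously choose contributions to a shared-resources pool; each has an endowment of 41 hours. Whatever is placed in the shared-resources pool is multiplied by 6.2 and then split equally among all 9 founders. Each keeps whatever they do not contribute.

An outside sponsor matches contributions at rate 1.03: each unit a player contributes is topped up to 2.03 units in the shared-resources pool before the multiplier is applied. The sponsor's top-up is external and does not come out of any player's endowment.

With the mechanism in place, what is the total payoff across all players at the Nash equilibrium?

4644.23 hours

With the mechanism, a contributed unit returns 6.2 × 2.03 / 9 = 1.3984 per unit of net cost to the contributor — now above 1 — so contributing fully is weakly dominant for every player.
So the Nash equilibrium is full contribution by all 9; the group earns 6.2 × 2.03 × 369 = 4644.23.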